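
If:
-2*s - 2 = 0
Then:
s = -1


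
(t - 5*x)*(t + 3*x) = t^2 - 2*t*x - 15*x^2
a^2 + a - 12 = (a - 3)*(a + 4)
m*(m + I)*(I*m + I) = I*m^3 - m^2 + I*m^2 - m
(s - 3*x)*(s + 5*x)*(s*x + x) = s^3*x + 2*s^2*x^2 + s^2*x - 15*s*x^3 + 2*s*x^2 - 15*x^3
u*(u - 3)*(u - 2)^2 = u^4 - 7*u^3 + 16*u^2 - 12*u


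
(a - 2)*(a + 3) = a^2 + a - 6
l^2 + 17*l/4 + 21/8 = (l + 3/4)*(l + 7/2)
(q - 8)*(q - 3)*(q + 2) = q^3 - 9*q^2 + 2*q + 48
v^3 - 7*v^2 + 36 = (v - 6)*(v - 3)*(v + 2)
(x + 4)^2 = x^2 + 8*x + 16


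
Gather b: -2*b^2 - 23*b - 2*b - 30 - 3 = -2*b^2 - 25*b - 33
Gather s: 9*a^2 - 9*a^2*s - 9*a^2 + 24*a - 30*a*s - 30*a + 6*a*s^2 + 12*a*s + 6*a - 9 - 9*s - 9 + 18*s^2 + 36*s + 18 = s^2*(6*a + 18) + s*(-9*a^2 - 18*a + 27)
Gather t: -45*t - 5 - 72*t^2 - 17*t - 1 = -72*t^2 - 62*t - 6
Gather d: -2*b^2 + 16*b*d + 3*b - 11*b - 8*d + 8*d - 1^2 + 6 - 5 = -2*b^2 + 16*b*d - 8*b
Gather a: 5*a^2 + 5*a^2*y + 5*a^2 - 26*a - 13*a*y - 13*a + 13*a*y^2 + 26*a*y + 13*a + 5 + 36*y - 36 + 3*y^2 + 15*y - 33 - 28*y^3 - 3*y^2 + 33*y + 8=a^2*(5*y + 10) + a*(13*y^2 + 13*y - 26) - 28*y^3 + 84*y - 56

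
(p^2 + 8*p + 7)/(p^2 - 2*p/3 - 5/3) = 3*(p + 7)/(3*p - 5)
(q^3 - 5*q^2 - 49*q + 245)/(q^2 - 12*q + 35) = q + 7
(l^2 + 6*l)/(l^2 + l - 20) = l*(l + 6)/(l^2 + l - 20)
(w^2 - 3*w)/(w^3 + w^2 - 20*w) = (w - 3)/(w^2 + w - 20)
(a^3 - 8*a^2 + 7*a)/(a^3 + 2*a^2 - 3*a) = (a - 7)/(a + 3)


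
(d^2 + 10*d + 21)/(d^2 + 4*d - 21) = (d + 3)/(d - 3)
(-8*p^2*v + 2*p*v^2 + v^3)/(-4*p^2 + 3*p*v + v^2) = v*(2*p - v)/(p - v)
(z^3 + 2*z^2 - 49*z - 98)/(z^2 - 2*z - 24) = (-z^3 - 2*z^2 + 49*z + 98)/(-z^2 + 2*z + 24)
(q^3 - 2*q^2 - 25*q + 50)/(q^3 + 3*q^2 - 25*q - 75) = (q - 2)/(q + 3)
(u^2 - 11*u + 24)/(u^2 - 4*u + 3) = (u - 8)/(u - 1)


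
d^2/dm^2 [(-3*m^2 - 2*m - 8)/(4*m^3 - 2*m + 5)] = 2*(-48*m^6 - 96*m^5 - 840*m^4 + 404*m^3 + 432*m^2 + 480*m - 127)/(64*m^9 - 96*m^7 + 240*m^6 + 48*m^5 - 240*m^4 + 292*m^3 + 60*m^2 - 150*m + 125)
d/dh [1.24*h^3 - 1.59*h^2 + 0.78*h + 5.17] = 3.72*h^2 - 3.18*h + 0.78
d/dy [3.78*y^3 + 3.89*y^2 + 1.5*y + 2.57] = 11.34*y^2 + 7.78*y + 1.5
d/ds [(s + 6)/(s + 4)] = -2/(s + 4)^2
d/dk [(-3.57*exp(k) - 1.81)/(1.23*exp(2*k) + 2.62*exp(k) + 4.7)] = (4.3911*exp(2*k) + 4.4526*exp(k) - 12.0368)*exp(k)/(1.5129*exp(4*k) + 6.4452*exp(3*k) + 18.4264*exp(2*k) + 24.628*exp(k) + 22.09)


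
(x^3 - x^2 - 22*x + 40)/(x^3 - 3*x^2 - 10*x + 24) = (x + 5)/(x + 3)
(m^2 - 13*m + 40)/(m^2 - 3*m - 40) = (m - 5)/(m + 5)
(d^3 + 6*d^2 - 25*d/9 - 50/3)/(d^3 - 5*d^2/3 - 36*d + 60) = (d + 5/3)/(d - 6)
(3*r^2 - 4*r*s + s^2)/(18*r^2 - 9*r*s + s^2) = (r - s)/(6*r - s)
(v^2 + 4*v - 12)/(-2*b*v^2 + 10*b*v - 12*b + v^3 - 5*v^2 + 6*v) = (v + 6)/(-2*b*v + 6*b + v^2 - 3*v)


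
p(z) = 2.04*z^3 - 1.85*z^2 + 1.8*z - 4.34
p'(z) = 6.12*z^2 - 3.7*z + 1.8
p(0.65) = -3.39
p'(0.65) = 1.98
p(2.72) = 27.92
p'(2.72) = 37.01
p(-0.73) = -7.43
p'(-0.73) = 7.76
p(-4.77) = -276.42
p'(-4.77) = 158.70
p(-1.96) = -30.34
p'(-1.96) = 32.56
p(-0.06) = -4.46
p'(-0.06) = 2.04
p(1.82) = 5.11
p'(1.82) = 15.34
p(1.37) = -0.10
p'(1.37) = 8.22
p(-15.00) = -7332.59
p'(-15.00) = 1434.30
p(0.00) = -4.34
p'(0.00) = 1.80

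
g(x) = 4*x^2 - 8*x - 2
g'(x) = 8*x - 8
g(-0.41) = 1.95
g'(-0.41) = -11.28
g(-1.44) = 17.81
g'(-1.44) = -19.52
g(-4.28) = 105.51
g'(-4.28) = -42.24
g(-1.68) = 22.73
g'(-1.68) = -21.44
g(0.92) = -5.97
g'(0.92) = -0.64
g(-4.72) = 124.87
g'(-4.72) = -45.76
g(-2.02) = 30.48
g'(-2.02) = -24.16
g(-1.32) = 15.53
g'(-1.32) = -18.56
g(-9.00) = 394.00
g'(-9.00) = -80.00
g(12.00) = 478.00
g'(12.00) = 88.00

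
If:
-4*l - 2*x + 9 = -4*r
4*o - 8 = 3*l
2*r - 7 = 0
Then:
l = 23/4 - x/2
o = 101/16 - 3*x/8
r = 7/2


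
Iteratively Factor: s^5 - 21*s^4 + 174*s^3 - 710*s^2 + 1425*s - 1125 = (s - 5)*(s^4 - 16*s^3 + 94*s^2 - 240*s + 225) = (s - 5)^2*(s^3 - 11*s^2 + 39*s - 45) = (s - 5)^2*(s - 3)*(s^2 - 8*s + 15) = (s - 5)^2*(s - 3)^2*(s - 5)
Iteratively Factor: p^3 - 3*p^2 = (p)*(p^2 - 3*p) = p*(p - 3)*(p)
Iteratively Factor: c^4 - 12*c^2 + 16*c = (c + 4)*(c^3 - 4*c^2 + 4*c) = c*(c + 4)*(c^2 - 4*c + 4) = c*(c - 2)*(c + 4)*(c - 2)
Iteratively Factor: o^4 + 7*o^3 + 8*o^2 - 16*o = (o - 1)*(o^3 + 8*o^2 + 16*o) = (o - 1)*(o + 4)*(o^2 + 4*o) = o*(o - 1)*(o + 4)*(o + 4)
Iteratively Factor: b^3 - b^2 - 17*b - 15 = (b + 1)*(b^2 - 2*b - 15) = (b + 1)*(b + 3)*(b - 5)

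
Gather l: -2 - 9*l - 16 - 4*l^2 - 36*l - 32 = -4*l^2 - 45*l - 50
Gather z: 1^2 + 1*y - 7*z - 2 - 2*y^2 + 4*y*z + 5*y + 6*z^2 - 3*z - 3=-2*y^2 + 6*y + 6*z^2 + z*(4*y - 10) - 4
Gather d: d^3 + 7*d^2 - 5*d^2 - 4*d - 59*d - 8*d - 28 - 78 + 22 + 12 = d^3 + 2*d^2 - 71*d - 72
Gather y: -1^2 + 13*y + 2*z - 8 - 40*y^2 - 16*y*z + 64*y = -40*y^2 + y*(77 - 16*z) + 2*z - 9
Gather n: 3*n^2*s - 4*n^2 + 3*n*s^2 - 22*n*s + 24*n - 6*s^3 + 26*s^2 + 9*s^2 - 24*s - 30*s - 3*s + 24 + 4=n^2*(3*s - 4) + n*(3*s^2 - 22*s + 24) - 6*s^3 + 35*s^2 - 57*s + 28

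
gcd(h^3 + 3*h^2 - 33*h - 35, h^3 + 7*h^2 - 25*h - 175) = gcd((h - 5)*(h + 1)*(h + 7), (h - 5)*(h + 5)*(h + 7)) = h^2 + 2*h - 35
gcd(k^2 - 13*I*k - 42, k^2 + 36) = k - 6*I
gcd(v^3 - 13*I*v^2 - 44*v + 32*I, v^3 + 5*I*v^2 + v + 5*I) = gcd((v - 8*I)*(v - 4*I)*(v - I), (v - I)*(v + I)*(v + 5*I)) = v - I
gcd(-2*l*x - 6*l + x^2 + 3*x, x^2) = 1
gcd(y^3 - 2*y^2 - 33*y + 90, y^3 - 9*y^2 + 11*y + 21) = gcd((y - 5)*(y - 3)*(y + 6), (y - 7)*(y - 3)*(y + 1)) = y - 3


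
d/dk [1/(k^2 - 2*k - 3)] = 2*(1 - k)/(-k^2 + 2*k + 3)^2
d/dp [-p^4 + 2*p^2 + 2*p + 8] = -4*p^3 + 4*p + 2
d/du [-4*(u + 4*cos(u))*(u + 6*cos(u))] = 40*u*sin(u) - 8*u + 96*sin(2*u) - 40*cos(u)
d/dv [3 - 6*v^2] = -12*v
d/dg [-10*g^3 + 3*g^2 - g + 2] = -30*g^2 + 6*g - 1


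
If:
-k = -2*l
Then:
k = 2*l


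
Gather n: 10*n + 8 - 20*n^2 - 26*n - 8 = -20*n^2 - 16*n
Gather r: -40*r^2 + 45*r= -40*r^2 + 45*r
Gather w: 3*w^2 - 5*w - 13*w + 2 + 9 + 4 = 3*w^2 - 18*w + 15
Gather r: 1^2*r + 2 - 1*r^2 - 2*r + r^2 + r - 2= 0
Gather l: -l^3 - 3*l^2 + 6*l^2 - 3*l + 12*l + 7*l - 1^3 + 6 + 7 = -l^3 + 3*l^2 + 16*l + 12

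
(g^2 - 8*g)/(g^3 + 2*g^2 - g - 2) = g*(g - 8)/(g^3 + 2*g^2 - g - 2)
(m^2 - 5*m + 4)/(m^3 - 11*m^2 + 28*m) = (m - 1)/(m*(m - 7))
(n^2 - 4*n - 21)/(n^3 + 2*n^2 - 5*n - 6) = (n - 7)/(n^2 - n - 2)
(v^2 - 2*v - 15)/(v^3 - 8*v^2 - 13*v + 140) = (v + 3)/(v^2 - 3*v - 28)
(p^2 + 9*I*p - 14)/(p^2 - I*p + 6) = (p + 7*I)/(p - 3*I)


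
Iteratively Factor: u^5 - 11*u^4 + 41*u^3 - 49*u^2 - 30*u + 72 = (u + 1)*(u^4 - 12*u^3 + 53*u^2 - 102*u + 72) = (u - 4)*(u + 1)*(u^3 - 8*u^2 + 21*u - 18) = (u - 4)*(u - 3)*(u + 1)*(u^2 - 5*u + 6) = (u - 4)*(u - 3)^2*(u + 1)*(u - 2)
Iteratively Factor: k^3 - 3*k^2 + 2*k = (k - 2)*(k^2 - k) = (k - 2)*(k - 1)*(k)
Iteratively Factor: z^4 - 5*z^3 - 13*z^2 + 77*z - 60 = (z - 5)*(z^3 - 13*z + 12) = (z - 5)*(z - 3)*(z^2 + 3*z - 4) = (z - 5)*(z - 3)*(z + 4)*(z - 1)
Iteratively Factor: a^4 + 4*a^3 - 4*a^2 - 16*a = (a + 2)*(a^3 + 2*a^2 - 8*a) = (a - 2)*(a + 2)*(a^2 + 4*a) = (a - 2)*(a + 2)*(a + 4)*(a)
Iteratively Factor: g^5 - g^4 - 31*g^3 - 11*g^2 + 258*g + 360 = (g - 4)*(g^4 + 3*g^3 - 19*g^2 - 87*g - 90) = (g - 5)*(g - 4)*(g^3 + 8*g^2 + 21*g + 18) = (g - 5)*(g - 4)*(g + 2)*(g^2 + 6*g + 9) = (g - 5)*(g - 4)*(g + 2)*(g + 3)*(g + 3)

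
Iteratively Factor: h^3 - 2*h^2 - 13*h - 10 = (h + 2)*(h^2 - 4*h - 5) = (h - 5)*(h + 2)*(h + 1)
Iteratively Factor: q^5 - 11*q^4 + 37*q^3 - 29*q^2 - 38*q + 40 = (q - 5)*(q^4 - 6*q^3 + 7*q^2 + 6*q - 8) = (q - 5)*(q - 1)*(q^3 - 5*q^2 + 2*q + 8) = (q - 5)*(q - 4)*(q - 1)*(q^2 - q - 2) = (q - 5)*(q - 4)*(q - 2)*(q - 1)*(q + 1)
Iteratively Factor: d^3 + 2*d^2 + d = (d + 1)*(d^2 + d) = d*(d + 1)*(d + 1)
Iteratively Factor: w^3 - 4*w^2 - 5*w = (w + 1)*(w^2 - 5*w) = (w - 5)*(w + 1)*(w)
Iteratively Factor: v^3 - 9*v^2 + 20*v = (v - 5)*(v^2 - 4*v) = v*(v - 5)*(v - 4)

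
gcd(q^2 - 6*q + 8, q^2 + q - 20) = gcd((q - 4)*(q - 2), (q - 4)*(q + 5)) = q - 4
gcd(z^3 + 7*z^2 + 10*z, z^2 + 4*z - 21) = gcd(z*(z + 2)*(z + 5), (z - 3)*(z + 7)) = 1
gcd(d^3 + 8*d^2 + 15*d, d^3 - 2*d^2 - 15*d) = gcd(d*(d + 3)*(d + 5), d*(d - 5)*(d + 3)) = d^2 + 3*d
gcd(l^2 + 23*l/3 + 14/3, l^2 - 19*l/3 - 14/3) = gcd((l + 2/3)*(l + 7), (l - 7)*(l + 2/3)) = l + 2/3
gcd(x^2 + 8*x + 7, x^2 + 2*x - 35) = x + 7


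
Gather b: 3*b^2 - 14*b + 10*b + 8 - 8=3*b^2 - 4*b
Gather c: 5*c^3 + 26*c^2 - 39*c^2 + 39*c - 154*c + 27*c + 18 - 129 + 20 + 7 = 5*c^3 - 13*c^2 - 88*c - 84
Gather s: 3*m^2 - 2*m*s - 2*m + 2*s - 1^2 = 3*m^2 - 2*m + s*(2 - 2*m) - 1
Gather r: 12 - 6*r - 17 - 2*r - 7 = -8*r - 12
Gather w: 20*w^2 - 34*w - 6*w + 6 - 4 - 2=20*w^2 - 40*w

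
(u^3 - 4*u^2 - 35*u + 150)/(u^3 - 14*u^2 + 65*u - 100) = (u + 6)/(u - 4)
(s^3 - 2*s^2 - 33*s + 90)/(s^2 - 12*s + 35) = (s^2 + 3*s - 18)/(s - 7)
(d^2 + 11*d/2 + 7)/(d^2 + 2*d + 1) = (d^2 + 11*d/2 + 7)/(d^2 + 2*d + 1)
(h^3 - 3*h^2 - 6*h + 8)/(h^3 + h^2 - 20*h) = (h^2 + h - 2)/(h*(h + 5))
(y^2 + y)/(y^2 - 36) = y*(y + 1)/(y^2 - 36)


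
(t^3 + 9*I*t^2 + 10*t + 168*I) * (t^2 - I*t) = t^5 + 8*I*t^4 + 19*t^3 + 158*I*t^2 + 168*t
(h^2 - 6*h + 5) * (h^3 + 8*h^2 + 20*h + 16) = h^5 + 2*h^4 - 23*h^3 - 64*h^2 + 4*h + 80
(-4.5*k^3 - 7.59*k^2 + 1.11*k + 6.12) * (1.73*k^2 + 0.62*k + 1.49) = -7.785*k^5 - 15.9207*k^4 - 9.4905*k^3 - 0.0332999999999989*k^2 + 5.4483*k + 9.1188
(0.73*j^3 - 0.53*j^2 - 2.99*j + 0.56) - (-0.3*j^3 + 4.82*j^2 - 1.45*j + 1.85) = 1.03*j^3 - 5.35*j^2 - 1.54*j - 1.29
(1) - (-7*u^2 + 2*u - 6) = 7*u^2 - 2*u + 7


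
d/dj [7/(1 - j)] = 7/(j - 1)^2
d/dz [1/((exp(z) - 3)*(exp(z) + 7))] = 2*(-exp(z) - 2)*exp(z)/(exp(4*z) + 8*exp(3*z) - 26*exp(2*z) - 168*exp(z) + 441)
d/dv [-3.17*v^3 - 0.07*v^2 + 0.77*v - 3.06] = -9.51*v^2 - 0.14*v + 0.77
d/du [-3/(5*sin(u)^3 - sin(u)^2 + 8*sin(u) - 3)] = 3*(15*sin(u)^2 - 2*sin(u) + 8)*cos(u)/(5*sin(u)^3 - sin(u)^2 + 8*sin(u) - 3)^2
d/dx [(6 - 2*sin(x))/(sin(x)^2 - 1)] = 2*(sin(x)^2 - 6*sin(x) + 1)/cos(x)^3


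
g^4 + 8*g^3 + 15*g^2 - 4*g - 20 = (g - 1)*(g + 2)^2*(g + 5)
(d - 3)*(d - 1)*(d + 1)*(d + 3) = d^4 - 10*d^2 + 9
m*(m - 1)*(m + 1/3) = m^3 - 2*m^2/3 - m/3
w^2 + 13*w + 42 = (w + 6)*(w + 7)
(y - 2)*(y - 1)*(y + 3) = y^3 - 7*y + 6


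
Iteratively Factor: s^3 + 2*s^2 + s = (s)*(s^2 + 2*s + 1) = s*(s + 1)*(s + 1)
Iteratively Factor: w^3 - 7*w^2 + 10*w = (w - 5)*(w^2 - 2*w) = w*(w - 5)*(w - 2)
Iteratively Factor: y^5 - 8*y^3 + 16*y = (y)*(y^4 - 8*y^2 + 16) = y*(y + 2)*(y^3 - 2*y^2 - 4*y + 8) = y*(y - 2)*(y + 2)*(y^2 - 4) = y*(y - 2)^2*(y + 2)*(y + 2)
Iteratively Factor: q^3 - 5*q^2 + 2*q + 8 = (q - 2)*(q^2 - 3*q - 4) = (q - 4)*(q - 2)*(q + 1)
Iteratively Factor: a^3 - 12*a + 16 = (a + 4)*(a^2 - 4*a + 4) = (a - 2)*(a + 4)*(a - 2)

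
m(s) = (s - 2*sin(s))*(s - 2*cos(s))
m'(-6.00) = -2.93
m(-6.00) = 51.95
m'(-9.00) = -21.69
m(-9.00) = 58.68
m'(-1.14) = -0.88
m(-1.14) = -1.34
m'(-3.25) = -7.99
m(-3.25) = 4.37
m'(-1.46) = -1.83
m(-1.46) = -0.89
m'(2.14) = 7.91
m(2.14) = 1.47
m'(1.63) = 0.86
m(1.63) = -0.64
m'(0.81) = -1.35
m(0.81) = 0.36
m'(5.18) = -5.05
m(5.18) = 29.80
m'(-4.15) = -22.10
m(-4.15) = 18.01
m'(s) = (1 - 2*cos(s))*(s - 2*cos(s)) + (s - 2*sin(s))*(2*sin(s) + 1)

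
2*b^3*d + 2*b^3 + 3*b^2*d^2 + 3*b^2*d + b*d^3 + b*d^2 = (b + d)*(2*b + d)*(b*d + b)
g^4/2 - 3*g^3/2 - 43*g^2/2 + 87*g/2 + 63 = (g/2 + 1/2)*(g - 7)*(g - 3)*(g + 6)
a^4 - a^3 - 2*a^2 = a^2*(a - 2)*(a + 1)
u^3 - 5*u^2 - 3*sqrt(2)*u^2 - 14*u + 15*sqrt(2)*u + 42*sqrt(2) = (u - 7)*(u + 2)*(u - 3*sqrt(2))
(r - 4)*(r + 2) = r^2 - 2*r - 8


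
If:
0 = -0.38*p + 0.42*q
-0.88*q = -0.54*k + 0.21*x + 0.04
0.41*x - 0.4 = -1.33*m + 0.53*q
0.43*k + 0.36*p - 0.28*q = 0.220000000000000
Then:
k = 0.0560053338413182*x + 0.448614153728927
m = 0.392338833558799 - 0.389671286273594*x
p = 0.254024192780265 - 0.225771502047814*x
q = 0.229831412515478 - 0.204269454233737*x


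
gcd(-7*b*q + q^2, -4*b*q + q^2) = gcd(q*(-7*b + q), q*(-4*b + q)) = q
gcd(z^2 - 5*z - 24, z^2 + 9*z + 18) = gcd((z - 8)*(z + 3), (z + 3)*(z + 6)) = z + 3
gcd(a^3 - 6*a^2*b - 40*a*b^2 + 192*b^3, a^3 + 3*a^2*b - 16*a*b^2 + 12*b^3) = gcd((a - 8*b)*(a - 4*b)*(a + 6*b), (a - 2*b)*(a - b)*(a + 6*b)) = a + 6*b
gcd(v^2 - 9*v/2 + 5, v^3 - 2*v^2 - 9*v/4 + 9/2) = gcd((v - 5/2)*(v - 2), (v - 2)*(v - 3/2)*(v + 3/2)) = v - 2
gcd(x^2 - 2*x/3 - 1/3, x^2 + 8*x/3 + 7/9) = x + 1/3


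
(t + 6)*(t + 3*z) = t^2 + 3*t*z + 6*t + 18*z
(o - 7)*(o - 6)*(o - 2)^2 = o^4 - 17*o^3 + 98*o^2 - 220*o + 168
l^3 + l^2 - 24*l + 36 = (l - 3)*(l - 2)*(l + 6)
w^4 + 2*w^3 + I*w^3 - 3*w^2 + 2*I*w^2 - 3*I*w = w*(w - 1)*(w + 3)*(w + I)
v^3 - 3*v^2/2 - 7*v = v*(v - 7/2)*(v + 2)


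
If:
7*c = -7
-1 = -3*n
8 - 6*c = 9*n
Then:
No Solution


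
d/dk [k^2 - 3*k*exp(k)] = -3*k*exp(k) + 2*k - 3*exp(k)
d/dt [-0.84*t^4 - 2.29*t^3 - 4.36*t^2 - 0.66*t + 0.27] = -3.36*t^3 - 6.87*t^2 - 8.72*t - 0.66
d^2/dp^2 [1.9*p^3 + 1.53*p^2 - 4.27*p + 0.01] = 11.4*p + 3.06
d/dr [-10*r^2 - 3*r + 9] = -20*r - 3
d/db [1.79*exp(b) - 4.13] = 1.79*exp(b)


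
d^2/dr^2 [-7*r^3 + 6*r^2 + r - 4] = 12 - 42*r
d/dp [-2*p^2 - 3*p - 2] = -4*p - 3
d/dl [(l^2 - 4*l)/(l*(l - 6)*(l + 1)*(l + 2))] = (-2*l^3 + 15*l^2 - 24*l - 76)/(l^6 - 6*l^5 - 23*l^4 + 72*l^3 + 328*l^2 + 384*l + 144)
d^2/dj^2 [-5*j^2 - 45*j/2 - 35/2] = -10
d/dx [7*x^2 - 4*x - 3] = 14*x - 4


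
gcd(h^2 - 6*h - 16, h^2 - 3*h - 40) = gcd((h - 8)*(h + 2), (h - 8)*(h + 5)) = h - 8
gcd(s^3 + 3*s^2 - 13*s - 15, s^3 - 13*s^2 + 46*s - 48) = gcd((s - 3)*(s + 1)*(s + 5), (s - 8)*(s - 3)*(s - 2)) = s - 3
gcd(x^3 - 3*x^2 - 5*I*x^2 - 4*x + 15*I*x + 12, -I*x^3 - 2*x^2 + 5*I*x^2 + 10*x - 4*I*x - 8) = 1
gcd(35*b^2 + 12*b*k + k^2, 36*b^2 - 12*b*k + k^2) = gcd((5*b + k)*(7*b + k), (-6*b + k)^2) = 1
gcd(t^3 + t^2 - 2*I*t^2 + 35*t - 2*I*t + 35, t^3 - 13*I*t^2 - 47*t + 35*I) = t - 7*I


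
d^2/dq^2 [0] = 0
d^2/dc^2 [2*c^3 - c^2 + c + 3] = 12*c - 2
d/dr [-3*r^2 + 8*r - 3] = 8 - 6*r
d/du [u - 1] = 1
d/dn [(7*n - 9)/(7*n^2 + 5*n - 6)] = (-49*n^2 + 126*n + 3)/(49*n^4 + 70*n^3 - 59*n^2 - 60*n + 36)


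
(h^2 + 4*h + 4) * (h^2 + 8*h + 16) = h^4 + 12*h^3 + 52*h^2 + 96*h + 64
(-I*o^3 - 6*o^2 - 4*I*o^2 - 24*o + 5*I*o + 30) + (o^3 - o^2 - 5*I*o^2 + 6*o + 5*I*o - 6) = o^3 - I*o^3 - 7*o^2 - 9*I*o^2 - 18*o + 10*I*o + 24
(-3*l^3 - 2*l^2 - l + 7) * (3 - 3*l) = 9*l^4 - 3*l^3 - 3*l^2 - 24*l + 21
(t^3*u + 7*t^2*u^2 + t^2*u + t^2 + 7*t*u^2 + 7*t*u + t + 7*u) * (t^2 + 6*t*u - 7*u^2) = t^5*u + 13*t^4*u^2 + t^4*u + t^4 + 35*t^3*u^3 + 13*t^3*u^2 + 13*t^3*u + t^3 - 49*t^2*u^4 + 35*t^2*u^3 + 35*t^2*u^2 + 13*t^2*u - 49*t*u^4 - 49*t*u^3 + 35*t*u^2 - 49*u^3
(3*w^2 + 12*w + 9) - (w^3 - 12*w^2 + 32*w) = -w^3 + 15*w^2 - 20*w + 9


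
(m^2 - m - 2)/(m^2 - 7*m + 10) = (m + 1)/(m - 5)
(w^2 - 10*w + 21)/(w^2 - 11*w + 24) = (w - 7)/(w - 8)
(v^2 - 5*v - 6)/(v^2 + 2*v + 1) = (v - 6)/(v + 1)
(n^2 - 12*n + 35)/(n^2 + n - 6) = (n^2 - 12*n + 35)/(n^2 + n - 6)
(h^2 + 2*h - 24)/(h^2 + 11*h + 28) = (h^2 + 2*h - 24)/(h^2 + 11*h + 28)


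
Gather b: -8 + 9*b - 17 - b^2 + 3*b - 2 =-b^2 + 12*b - 27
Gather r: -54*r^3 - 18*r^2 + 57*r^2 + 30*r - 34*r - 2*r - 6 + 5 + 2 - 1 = -54*r^3 + 39*r^2 - 6*r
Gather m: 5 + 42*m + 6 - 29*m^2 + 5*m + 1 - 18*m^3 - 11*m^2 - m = -18*m^3 - 40*m^2 + 46*m + 12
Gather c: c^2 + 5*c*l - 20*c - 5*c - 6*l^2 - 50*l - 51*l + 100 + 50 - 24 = c^2 + c*(5*l - 25) - 6*l^2 - 101*l + 126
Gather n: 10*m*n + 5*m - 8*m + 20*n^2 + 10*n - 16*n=-3*m + 20*n^2 + n*(10*m - 6)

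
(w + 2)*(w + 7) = w^2 + 9*w + 14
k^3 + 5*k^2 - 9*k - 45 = (k - 3)*(k + 3)*(k + 5)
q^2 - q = q*(q - 1)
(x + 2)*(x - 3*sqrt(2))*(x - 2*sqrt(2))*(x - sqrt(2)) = x^4 - 6*sqrt(2)*x^3 + 2*x^3 - 12*sqrt(2)*x^2 + 22*x^2 - 12*sqrt(2)*x + 44*x - 24*sqrt(2)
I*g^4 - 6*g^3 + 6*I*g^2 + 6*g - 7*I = (g - 1)*(g - I)*(g + 7*I)*(I*g + I)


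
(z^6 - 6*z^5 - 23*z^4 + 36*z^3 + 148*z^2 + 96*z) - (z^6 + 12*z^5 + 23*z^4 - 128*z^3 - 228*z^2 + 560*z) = -18*z^5 - 46*z^4 + 164*z^3 + 376*z^2 - 464*z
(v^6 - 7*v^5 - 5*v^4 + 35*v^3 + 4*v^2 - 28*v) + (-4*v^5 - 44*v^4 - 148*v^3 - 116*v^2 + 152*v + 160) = v^6 - 11*v^5 - 49*v^4 - 113*v^3 - 112*v^2 + 124*v + 160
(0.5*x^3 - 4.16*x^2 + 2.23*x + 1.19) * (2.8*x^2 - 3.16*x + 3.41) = 1.4*x^5 - 13.228*x^4 + 21.0946*x^3 - 17.9004*x^2 + 3.8439*x + 4.0579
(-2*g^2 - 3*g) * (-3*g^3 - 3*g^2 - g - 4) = 6*g^5 + 15*g^4 + 11*g^3 + 11*g^2 + 12*g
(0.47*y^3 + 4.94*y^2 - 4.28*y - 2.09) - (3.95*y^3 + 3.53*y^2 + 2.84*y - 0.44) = -3.48*y^3 + 1.41*y^2 - 7.12*y - 1.65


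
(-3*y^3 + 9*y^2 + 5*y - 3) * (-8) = 24*y^3 - 72*y^2 - 40*y + 24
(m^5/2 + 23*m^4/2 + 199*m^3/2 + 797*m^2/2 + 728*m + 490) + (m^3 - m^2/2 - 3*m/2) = m^5/2 + 23*m^4/2 + 201*m^3/2 + 398*m^2 + 1453*m/2 + 490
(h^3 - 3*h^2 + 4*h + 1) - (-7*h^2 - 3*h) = h^3 + 4*h^2 + 7*h + 1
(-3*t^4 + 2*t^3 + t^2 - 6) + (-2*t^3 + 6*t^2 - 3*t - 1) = -3*t^4 + 7*t^2 - 3*t - 7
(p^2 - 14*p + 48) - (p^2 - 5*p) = 48 - 9*p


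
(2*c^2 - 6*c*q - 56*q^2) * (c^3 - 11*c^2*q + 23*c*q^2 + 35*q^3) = 2*c^5 - 28*c^4*q + 56*c^3*q^2 + 548*c^2*q^3 - 1498*c*q^4 - 1960*q^5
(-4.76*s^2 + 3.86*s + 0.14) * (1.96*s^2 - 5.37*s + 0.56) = -9.3296*s^4 + 33.1268*s^3 - 23.1194*s^2 + 1.4098*s + 0.0784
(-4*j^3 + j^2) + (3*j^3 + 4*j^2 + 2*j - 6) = -j^3 + 5*j^2 + 2*j - 6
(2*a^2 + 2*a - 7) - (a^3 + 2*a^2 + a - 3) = -a^3 + a - 4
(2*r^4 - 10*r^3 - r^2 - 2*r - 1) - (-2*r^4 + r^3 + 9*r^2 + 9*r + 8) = 4*r^4 - 11*r^3 - 10*r^2 - 11*r - 9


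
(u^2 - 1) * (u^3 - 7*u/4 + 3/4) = u^5 - 11*u^3/4 + 3*u^2/4 + 7*u/4 - 3/4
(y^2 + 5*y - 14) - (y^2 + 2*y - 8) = 3*y - 6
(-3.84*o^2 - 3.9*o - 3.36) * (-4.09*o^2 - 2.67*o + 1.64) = 15.7056*o^4 + 26.2038*o^3 + 17.8578*o^2 + 2.5752*o - 5.5104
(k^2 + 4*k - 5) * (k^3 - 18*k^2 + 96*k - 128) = k^5 - 14*k^4 + 19*k^3 + 346*k^2 - 992*k + 640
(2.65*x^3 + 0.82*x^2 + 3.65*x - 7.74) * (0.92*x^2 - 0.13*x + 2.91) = 2.438*x^5 + 0.4099*x^4 + 10.9629*x^3 - 5.2091*x^2 + 11.6277*x - 22.5234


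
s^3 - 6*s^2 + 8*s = s*(s - 4)*(s - 2)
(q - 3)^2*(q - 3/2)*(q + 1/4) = q^4 - 29*q^3/4 + 129*q^2/8 - 9*q - 27/8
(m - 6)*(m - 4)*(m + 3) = m^3 - 7*m^2 - 6*m + 72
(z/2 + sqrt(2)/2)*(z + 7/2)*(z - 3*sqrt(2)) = z^3/2 - sqrt(2)*z^2 + 7*z^2/4 - 7*sqrt(2)*z/2 - 3*z - 21/2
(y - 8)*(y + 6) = y^2 - 2*y - 48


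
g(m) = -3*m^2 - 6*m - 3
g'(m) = -6*m - 6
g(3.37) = -57.29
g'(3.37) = -26.22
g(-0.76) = -0.17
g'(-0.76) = -1.44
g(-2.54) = -7.11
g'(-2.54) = 9.24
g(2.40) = -34.68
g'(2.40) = -20.40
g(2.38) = -34.27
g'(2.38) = -20.28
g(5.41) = -123.26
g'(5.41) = -38.46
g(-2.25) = -4.69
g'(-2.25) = 7.50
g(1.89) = -25.06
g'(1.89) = -17.34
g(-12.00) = -363.00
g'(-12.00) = 66.00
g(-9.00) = -192.00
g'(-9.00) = 48.00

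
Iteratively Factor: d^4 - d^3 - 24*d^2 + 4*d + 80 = (d + 2)*(d^3 - 3*d^2 - 18*d + 40) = (d - 2)*(d + 2)*(d^2 - d - 20) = (d - 2)*(d + 2)*(d + 4)*(d - 5)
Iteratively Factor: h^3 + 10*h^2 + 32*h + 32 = (h + 4)*(h^2 + 6*h + 8) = (h + 4)^2*(h + 2)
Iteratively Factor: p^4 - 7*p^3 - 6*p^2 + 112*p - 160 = (p - 5)*(p^3 - 2*p^2 - 16*p + 32) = (p - 5)*(p - 2)*(p^2 - 16) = (p - 5)*(p - 2)*(p + 4)*(p - 4)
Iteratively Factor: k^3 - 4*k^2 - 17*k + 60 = (k - 5)*(k^2 + k - 12) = (k - 5)*(k + 4)*(k - 3)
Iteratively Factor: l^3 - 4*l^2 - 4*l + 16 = (l - 2)*(l^2 - 2*l - 8) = (l - 2)*(l + 2)*(l - 4)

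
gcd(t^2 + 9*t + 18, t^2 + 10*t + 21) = t + 3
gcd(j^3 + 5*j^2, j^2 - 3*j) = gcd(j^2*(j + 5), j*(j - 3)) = j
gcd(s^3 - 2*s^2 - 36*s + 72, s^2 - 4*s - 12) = s - 6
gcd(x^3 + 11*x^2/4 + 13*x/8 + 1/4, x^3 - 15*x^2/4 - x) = x + 1/4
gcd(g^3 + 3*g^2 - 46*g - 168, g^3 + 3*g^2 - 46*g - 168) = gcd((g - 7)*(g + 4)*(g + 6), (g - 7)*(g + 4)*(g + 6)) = g^3 + 3*g^2 - 46*g - 168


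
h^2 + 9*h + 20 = (h + 4)*(h + 5)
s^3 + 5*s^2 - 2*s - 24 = (s - 2)*(s + 3)*(s + 4)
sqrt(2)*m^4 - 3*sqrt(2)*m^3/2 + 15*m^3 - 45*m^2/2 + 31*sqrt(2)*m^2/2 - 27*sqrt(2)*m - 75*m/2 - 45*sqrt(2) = (m - 5/2)*(m + 3*sqrt(2)/2)*(m + 6*sqrt(2))*(sqrt(2)*m + sqrt(2))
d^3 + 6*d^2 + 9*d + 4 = (d + 1)^2*(d + 4)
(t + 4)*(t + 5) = t^2 + 9*t + 20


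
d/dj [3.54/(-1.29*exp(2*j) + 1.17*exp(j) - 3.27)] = (9.1332*exp(j) - 4.1418)*exp(j)/(1.29*exp(2*j) - 1.17*exp(j) + 3.27)^2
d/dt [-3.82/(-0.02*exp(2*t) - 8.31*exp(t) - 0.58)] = (-0.1528*exp(t) - 31.7442)*exp(t)/(0.02*exp(2*t) + 8.31*exp(t) + 0.58)^2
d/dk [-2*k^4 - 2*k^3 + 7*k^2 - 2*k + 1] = -8*k^3 - 6*k^2 + 14*k - 2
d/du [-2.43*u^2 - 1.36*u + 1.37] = -4.86*u - 1.36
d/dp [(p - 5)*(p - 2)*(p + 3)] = 3*p^2 - 8*p - 11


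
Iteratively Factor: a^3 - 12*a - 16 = (a + 2)*(a^2 - 2*a - 8) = (a + 2)^2*(a - 4)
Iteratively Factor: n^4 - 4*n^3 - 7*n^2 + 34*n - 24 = (n - 2)*(n^3 - 2*n^2 - 11*n + 12) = (n - 4)*(n - 2)*(n^2 + 2*n - 3) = (n - 4)*(n - 2)*(n + 3)*(n - 1)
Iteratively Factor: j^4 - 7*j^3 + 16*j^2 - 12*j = (j - 3)*(j^3 - 4*j^2 + 4*j) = (j - 3)*(j - 2)*(j^2 - 2*j) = j*(j - 3)*(j - 2)*(j - 2)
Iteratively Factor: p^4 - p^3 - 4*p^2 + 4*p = (p - 1)*(p^3 - 4*p) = (p - 1)*(p + 2)*(p^2 - 2*p) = (p - 2)*(p - 1)*(p + 2)*(p)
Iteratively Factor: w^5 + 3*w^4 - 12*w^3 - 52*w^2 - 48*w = (w + 2)*(w^4 + w^3 - 14*w^2 - 24*w) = (w + 2)^2*(w^3 - w^2 - 12*w) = (w + 2)^2*(w + 3)*(w^2 - 4*w) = (w - 4)*(w + 2)^2*(w + 3)*(w)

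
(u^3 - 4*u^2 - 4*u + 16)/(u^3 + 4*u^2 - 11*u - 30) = (u^2 - 6*u + 8)/(u^2 + 2*u - 15)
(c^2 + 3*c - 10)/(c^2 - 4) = (c + 5)/(c + 2)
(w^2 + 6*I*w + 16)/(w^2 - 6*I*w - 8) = (w + 8*I)/(w - 4*I)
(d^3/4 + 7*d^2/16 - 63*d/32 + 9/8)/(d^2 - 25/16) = (8*d^3 + 14*d^2 - 63*d + 36)/(2*(16*d^2 - 25))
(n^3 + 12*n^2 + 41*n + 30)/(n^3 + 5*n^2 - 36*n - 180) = (n + 1)/(n - 6)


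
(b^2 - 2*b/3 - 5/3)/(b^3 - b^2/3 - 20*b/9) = 3*(b + 1)/(b*(3*b + 4))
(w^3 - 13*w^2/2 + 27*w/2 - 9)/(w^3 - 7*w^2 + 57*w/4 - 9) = 2*(w^2 - 5*w + 6)/(2*w^2 - 11*w + 12)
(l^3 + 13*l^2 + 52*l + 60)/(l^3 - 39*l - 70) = (l + 6)/(l - 7)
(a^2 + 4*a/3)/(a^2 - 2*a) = (a + 4/3)/(a - 2)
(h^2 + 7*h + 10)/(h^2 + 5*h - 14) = (h^2 + 7*h + 10)/(h^2 + 5*h - 14)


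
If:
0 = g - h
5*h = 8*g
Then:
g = 0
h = 0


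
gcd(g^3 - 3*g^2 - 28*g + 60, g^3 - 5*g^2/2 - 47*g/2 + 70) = g + 5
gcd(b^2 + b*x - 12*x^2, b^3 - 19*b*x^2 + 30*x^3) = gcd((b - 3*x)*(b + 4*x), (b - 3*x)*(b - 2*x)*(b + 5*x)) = -b + 3*x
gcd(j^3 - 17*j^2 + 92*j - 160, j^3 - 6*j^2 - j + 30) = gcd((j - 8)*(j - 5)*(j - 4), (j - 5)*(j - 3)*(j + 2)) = j - 5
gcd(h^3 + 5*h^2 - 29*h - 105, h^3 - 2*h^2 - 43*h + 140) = h^2 + 2*h - 35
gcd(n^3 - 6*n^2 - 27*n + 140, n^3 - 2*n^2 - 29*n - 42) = n - 7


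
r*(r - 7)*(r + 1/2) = r^3 - 13*r^2/2 - 7*r/2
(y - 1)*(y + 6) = y^2 + 5*y - 6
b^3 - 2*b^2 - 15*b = b*(b - 5)*(b + 3)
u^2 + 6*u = u*(u + 6)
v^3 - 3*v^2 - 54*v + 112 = (v - 8)*(v - 2)*(v + 7)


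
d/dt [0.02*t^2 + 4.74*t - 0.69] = 0.04*t + 4.74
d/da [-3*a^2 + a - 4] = 1 - 6*a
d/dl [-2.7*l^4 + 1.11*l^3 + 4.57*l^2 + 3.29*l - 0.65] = -10.8*l^3 + 3.33*l^2 + 9.14*l + 3.29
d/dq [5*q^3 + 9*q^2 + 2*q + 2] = 15*q^2 + 18*q + 2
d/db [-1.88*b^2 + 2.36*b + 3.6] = 2.36 - 3.76*b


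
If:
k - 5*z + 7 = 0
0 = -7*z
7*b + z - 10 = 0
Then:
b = 10/7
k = -7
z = 0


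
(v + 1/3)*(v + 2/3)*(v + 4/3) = v^3 + 7*v^2/3 + 14*v/9 + 8/27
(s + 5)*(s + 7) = s^2 + 12*s + 35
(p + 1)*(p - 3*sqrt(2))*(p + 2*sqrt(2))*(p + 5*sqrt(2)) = p^4 + p^3 + 4*sqrt(2)*p^3 - 22*p^2 + 4*sqrt(2)*p^2 - 60*sqrt(2)*p - 22*p - 60*sqrt(2)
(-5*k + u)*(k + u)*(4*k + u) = -20*k^3 - 21*k^2*u + u^3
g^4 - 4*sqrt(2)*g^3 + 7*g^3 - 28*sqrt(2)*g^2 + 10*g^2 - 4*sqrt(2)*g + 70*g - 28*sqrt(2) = (g + 7)*(g - 2*sqrt(2))*(g - sqrt(2))^2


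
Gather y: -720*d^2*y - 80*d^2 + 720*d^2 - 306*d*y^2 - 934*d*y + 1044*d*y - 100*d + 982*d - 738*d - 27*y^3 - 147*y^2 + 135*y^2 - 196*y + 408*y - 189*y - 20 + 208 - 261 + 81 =640*d^2 + 144*d - 27*y^3 + y^2*(-306*d - 12) + y*(-720*d^2 + 110*d + 23) + 8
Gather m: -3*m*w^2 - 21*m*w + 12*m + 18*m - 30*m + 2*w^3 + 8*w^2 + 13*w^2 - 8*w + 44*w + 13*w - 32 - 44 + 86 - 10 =m*(-3*w^2 - 21*w) + 2*w^3 + 21*w^2 + 49*w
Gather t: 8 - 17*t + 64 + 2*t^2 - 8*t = 2*t^2 - 25*t + 72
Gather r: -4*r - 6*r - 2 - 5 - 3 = -10*r - 10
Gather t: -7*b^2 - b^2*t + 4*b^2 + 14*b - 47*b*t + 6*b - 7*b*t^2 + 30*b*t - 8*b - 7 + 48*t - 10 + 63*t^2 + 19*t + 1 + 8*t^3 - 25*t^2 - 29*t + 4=-3*b^2 + 12*b + 8*t^3 + t^2*(38 - 7*b) + t*(-b^2 - 17*b + 38) - 12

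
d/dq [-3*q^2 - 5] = -6*q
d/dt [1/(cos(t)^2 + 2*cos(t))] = 2*(sin(t)/cos(t)^2 + tan(t))/(cos(t) + 2)^2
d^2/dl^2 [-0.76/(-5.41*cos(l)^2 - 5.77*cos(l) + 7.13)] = (-88.975024*(1 - cos(l)^2)^2 - 71.171796*cos(l)^3 - 187.052948*cos(l)^2 + 111.077116*cos(l) + 198.211648)/(5.41*cos(l)^2 + 5.77*cos(l) - 7.13)^3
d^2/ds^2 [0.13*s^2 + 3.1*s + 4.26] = 0.260000000000000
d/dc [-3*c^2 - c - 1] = -6*c - 1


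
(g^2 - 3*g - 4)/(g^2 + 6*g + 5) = (g - 4)/(g + 5)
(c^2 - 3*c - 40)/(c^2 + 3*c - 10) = (c - 8)/(c - 2)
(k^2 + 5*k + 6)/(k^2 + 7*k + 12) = (k + 2)/(k + 4)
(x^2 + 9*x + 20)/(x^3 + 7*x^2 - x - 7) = (x^2 + 9*x + 20)/(x^3 + 7*x^2 - x - 7)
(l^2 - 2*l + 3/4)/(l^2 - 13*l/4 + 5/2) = (4*l^2 - 8*l + 3)/(4*l^2 - 13*l + 10)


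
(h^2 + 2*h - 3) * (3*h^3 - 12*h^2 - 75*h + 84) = 3*h^5 - 6*h^4 - 108*h^3 - 30*h^2 + 393*h - 252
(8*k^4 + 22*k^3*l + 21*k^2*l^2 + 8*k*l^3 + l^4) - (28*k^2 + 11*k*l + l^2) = 8*k^4 + 22*k^3*l + 21*k^2*l^2 - 28*k^2 + 8*k*l^3 - 11*k*l + l^4 - l^2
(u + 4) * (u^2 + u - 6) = u^3 + 5*u^2 - 2*u - 24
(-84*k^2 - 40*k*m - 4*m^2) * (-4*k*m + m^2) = 336*k^3*m + 76*k^2*m^2 - 24*k*m^3 - 4*m^4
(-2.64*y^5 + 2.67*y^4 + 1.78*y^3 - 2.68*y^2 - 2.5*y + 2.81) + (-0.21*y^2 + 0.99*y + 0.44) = -2.64*y^5 + 2.67*y^4 + 1.78*y^3 - 2.89*y^2 - 1.51*y + 3.25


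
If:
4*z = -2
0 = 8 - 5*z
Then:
No Solution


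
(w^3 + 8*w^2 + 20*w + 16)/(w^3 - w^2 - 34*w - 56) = (w + 2)/(w - 7)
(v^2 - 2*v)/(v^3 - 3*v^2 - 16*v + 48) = v*(v - 2)/(v^3 - 3*v^2 - 16*v + 48)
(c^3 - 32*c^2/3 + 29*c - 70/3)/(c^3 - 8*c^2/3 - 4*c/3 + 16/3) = (3*c^2 - 26*c + 35)/(3*c^2 - 2*c - 8)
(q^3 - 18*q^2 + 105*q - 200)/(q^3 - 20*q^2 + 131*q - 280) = (q - 5)/(q - 7)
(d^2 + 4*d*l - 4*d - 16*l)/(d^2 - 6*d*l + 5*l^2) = (d^2 + 4*d*l - 4*d - 16*l)/(d^2 - 6*d*l + 5*l^2)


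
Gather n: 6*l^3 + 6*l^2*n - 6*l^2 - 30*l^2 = 6*l^3 + 6*l^2*n - 36*l^2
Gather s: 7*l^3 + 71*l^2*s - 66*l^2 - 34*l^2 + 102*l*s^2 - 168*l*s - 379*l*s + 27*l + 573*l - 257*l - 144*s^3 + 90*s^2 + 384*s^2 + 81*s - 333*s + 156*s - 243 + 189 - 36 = 7*l^3 - 100*l^2 + 343*l - 144*s^3 + s^2*(102*l + 474) + s*(71*l^2 - 547*l - 96) - 90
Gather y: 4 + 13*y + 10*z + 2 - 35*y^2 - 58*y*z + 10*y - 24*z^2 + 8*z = -35*y^2 + y*(23 - 58*z) - 24*z^2 + 18*z + 6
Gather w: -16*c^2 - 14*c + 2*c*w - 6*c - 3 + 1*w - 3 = -16*c^2 - 20*c + w*(2*c + 1) - 6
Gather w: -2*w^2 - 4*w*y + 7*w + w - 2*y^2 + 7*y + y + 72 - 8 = -2*w^2 + w*(8 - 4*y) - 2*y^2 + 8*y + 64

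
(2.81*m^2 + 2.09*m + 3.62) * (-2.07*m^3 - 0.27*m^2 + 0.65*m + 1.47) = -5.8167*m^5 - 5.085*m^4 - 6.2312*m^3 + 4.5118*m^2 + 5.4253*m + 5.3214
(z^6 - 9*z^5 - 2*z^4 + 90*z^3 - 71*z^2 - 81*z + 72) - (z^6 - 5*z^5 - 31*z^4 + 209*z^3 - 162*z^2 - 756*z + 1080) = -4*z^5 + 29*z^4 - 119*z^3 + 91*z^2 + 675*z - 1008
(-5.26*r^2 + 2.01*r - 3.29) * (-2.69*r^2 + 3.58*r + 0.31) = 14.1494*r^4 - 24.2377*r^3 + 14.4153*r^2 - 11.1551*r - 1.0199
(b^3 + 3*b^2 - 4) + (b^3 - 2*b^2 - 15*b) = 2*b^3 + b^2 - 15*b - 4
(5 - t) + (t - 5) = 0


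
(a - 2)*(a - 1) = a^2 - 3*a + 2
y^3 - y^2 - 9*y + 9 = (y - 3)*(y - 1)*(y + 3)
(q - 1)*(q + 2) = q^2 + q - 2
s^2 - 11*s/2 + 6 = (s - 4)*(s - 3/2)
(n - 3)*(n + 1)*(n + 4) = n^3 + 2*n^2 - 11*n - 12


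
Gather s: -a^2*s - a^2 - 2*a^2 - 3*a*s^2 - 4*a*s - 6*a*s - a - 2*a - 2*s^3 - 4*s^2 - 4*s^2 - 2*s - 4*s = -3*a^2 - 3*a - 2*s^3 + s^2*(-3*a - 8) + s*(-a^2 - 10*a - 6)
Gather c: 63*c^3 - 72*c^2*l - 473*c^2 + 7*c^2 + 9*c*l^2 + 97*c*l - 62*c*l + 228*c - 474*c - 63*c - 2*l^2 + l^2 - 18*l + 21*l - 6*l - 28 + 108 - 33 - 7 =63*c^3 + c^2*(-72*l - 466) + c*(9*l^2 + 35*l - 309) - l^2 - 3*l + 40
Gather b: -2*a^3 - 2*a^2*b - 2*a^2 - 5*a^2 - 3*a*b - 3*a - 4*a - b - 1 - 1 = -2*a^3 - 7*a^2 - 7*a + b*(-2*a^2 - 3*a - 1) - 2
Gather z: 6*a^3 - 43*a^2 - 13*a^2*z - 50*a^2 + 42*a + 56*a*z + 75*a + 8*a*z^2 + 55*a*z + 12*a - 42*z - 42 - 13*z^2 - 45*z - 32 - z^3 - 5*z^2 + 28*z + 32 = 6*a^3 - 93*a^2 + 129*a - z^3 + z^2*(8*a - 18) + z*(-13*a^2 + 111*a - 59) - 42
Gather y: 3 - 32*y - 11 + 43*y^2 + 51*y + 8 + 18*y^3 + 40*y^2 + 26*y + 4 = 18*y^3 + 83*y^2 + 45*y + 4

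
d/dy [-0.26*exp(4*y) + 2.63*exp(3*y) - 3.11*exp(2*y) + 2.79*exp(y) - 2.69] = (-1.04*exp(3*y) + 7.89*exp(2*y) - 6.22*exp(y) + 2.79)*exp(y)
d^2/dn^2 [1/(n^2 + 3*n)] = 2*(-n*(n + 3) + (2*n + 3)^2)/(n^3*(n + 3)^3)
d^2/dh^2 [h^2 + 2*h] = 2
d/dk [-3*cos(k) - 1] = 3*sin(k)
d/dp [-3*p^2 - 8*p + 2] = -6*p - 8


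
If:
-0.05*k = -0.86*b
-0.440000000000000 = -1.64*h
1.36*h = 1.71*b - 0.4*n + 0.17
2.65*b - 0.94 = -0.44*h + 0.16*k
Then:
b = -8.06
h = 0.27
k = -138.60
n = -34.94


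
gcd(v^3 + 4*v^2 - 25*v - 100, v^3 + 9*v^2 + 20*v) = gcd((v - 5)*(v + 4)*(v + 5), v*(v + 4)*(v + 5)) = v^2 + 9*v + 20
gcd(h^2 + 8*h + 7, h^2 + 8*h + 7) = h^2 + 8*h + 7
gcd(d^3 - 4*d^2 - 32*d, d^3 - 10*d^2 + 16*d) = d^2 - 8*d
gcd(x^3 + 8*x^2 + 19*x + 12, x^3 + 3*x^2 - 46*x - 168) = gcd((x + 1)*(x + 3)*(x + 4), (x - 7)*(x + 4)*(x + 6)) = x + 4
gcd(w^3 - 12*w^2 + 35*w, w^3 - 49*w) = w^2 - 7*w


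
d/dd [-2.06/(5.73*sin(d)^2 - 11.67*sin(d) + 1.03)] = (23.6076*sin(d) - 24.0402)*cos(d)/(5.73*sin(d)^2 - 11.67*sin(d) + 1.03)^2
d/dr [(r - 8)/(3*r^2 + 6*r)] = (-r^2 + 16*r + 16)/(3*r^2*(r^2 + 4*r + 4))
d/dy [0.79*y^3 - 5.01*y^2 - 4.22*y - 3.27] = 2.37*y^2 - 10.02*y - 4.22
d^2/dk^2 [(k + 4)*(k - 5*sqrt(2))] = 2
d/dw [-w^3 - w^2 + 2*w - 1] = -3*w^2 - 2*w + 2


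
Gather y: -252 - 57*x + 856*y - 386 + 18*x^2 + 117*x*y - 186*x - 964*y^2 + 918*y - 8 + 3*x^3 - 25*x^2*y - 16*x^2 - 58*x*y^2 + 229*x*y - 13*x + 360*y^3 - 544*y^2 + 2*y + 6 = 3*x^3 + 2*x^2 - 256*x + 360*y^3 + y^2*(-58*x - 1508) + y*(-25*x^2 + 346*x + 1776) - 640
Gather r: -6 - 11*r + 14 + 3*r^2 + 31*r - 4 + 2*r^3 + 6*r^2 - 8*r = 2*r^3 + 9*r^2 + 12*r + 4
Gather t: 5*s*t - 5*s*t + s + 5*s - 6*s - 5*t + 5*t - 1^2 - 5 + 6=0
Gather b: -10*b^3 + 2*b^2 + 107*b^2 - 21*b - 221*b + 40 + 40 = -10*b^3 + 109*b^2 - 242*b + 80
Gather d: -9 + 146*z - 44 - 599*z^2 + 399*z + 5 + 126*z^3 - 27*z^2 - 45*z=126*z^3 - 626*z^2 + 500*z - 48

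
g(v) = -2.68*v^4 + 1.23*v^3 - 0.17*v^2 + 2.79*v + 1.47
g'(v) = -10.72*v^3 + 3.69*v^2 - 0.34*v + 2.79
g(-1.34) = -14.17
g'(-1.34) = 35.66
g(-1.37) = -15.28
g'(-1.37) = 37.75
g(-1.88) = -46.03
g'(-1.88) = 87.70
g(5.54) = -2303.64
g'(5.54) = -1708.58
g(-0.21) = 0.86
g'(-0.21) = 3.12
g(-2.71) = -176.37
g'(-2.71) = 244.17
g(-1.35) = -14.53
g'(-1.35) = 36.35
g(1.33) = -0.61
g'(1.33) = -16.36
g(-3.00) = -258.72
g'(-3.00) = 326.46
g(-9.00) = -18517.56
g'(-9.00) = 8119.62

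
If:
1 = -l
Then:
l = -1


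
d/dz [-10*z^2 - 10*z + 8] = -20*z - 10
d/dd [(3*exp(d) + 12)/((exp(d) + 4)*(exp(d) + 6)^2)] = -6*exp(d)/(exp(3*d) + 18*exp(2*d) + 108*exp(d) + 216)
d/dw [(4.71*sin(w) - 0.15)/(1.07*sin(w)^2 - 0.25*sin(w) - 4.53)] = (-5.0397*sin(w)^2 + 0.321*sin(w) - 21.3738)*cos(w)/(1.1449*sin(w)^4 - 0.535*sin(w)^3 - 9.6317*sin(w)^2 + 2.265*sin(w) + 20.5209)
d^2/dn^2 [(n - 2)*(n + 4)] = 2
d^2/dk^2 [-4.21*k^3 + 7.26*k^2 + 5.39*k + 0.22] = 14.52 - 25.26*k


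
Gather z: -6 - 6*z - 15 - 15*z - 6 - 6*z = -27*z - 27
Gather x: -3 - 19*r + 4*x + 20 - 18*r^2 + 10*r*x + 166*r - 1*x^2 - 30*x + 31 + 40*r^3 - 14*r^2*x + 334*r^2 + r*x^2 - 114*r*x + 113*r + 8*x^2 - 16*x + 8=40*r^3 + 316*r^2 + 260*r + x^2*(r + 7) + x*(-14*r^2 - 104*r - 42) + 56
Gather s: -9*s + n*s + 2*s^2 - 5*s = 2*s^2 + s*(n - 14)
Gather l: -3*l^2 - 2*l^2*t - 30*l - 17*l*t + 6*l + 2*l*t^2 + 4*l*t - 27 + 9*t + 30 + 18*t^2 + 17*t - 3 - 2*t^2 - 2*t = l^2*(-2*t - 3) + l*(2*t^2 - 13*t - 24) + 16*t^2 + 24*t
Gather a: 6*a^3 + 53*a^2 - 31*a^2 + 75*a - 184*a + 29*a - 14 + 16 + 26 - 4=6*a^3 + 22*a^2 - 80*a + 24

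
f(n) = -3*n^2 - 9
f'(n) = -6*n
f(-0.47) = -9.66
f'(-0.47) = 2.82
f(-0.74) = -10.64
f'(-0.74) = 4.44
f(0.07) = -9.01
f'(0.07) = -0.42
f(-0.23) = -9.16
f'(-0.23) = 1.38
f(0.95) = -11.71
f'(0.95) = -5.70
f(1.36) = -14.55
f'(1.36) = -8.16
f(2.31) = -25.01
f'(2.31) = -13.86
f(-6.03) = -118.08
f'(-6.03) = 36.18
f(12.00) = -441.00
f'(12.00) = -72.00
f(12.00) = -441.00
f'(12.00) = -72.00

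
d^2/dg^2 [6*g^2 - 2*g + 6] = 12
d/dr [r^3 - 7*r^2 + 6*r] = 3*r^2 - 14*r + 6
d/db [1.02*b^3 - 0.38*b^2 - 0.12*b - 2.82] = 3.06*b^2 - 0.76*b - 0.12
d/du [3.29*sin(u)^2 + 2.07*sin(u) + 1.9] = (6.58*sin(u) + 2.07)*cos(u)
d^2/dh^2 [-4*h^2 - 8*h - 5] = -8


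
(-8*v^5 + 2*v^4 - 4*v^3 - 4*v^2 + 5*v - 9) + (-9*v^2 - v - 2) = -8*v^5 + 2*v^4 - 4*v^3 - 13*v^2 + 4*v - 11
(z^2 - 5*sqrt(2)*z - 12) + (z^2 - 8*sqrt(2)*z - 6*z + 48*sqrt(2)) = 2*z^2 - 13*sqrt(2)*z - 6*z - 12 + 48*sqrt(2)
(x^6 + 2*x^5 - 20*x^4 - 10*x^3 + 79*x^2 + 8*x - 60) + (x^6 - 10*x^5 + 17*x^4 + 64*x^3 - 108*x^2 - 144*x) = 2*x^6 - 8*x^5 - 3*x^4 + 54*x^3 - 29*x^2 - 136*x - 60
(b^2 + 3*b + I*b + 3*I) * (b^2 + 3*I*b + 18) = b^4 + 3*b^3 + 4*I*b^3 + 15*b^2 + 12*I*b^2 + 45*b + 18*I*b + 54*I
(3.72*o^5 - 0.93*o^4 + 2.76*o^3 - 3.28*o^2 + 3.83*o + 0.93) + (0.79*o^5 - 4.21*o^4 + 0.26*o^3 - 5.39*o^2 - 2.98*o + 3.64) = 4.51*o^5 - 5.14*o^4 + 3.02*o^3 - 8.67*o^2 + 0.85*o + 4.57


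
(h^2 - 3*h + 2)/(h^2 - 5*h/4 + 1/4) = 4*(h - 2)/(4*h - 1)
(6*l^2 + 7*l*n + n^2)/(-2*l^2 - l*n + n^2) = (-6*l - n)/(2*l - n)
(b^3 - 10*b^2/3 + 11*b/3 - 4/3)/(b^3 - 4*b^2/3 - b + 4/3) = (b - 1)/(b + 1)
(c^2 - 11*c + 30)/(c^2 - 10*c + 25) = (c - 6)/(c - 5)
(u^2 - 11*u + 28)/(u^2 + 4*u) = (u^2 - 11*u + 28)/(u*(u + 4))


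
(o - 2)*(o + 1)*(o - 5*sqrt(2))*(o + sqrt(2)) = o^4 - 4*sqrt(2)*o^3 - o^3 - 12*o^2 + 4*sqrt(2)*o^2 + 10*o + 8*sqrt(2)*o + 20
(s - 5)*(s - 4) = s^2 - 9*s + 20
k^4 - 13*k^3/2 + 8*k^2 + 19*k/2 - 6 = (k - 4)*(k - 3)*(k - 1/2)*(k + 1)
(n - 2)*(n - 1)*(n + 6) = n^3 + 3*n^2 - 16*n + 12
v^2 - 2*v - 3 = (v - 3)*(v + 1)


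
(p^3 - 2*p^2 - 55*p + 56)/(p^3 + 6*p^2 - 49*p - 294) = (p^2 - 9*p + 8)/(p^2 - p - 42)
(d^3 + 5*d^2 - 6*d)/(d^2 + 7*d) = (d^2 + 5*d - 6)/(d + 7)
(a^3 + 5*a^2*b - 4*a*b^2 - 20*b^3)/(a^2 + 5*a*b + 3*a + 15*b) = (a^2 - 4*b^2)/(a + 3)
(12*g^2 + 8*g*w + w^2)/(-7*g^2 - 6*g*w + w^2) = (12*g^2 + 8*g*w + w^2)/(-7*g^2 - 6*g*w + w^2)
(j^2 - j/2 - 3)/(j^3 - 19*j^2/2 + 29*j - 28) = (2*j + 3)/(2*j^2 - 15*j + 28)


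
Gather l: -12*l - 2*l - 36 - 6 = -14*l - 42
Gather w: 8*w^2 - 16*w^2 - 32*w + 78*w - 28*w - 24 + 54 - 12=-8*w^2 + 18*w + 18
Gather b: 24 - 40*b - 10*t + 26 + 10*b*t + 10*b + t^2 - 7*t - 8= b*(10*t - 30) + t^2 - 17*t + 42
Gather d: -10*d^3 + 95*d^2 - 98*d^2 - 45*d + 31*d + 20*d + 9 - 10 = -10*d^3 - 3*d^2 + 6*d - 1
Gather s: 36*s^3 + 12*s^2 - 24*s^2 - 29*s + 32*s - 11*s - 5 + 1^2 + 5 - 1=36*s^3 - 12*s^2 - 8*s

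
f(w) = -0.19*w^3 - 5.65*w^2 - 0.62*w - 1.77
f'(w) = -0.57*w^2 - 11.3*w - 0.62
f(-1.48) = -12.61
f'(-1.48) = 14.86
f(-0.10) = -1.76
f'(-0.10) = 0.50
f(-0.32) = -2.14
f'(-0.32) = 2.94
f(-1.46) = -12.32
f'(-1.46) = 14.66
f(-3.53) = -61.63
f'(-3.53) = 32.17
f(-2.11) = -23.83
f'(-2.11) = 20.69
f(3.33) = -73.50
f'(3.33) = -44.57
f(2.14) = -30.83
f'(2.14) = -27.41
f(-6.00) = -160.41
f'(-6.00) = 46.66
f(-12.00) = -479.61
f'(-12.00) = 52.90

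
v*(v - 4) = v^2 - 4*v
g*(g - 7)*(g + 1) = g^3 - 6*g^2 - 7*g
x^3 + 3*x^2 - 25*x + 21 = (x - 3)*(x - 1)*(x + 7)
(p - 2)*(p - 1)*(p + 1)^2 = p^4 - p^3 - 3*p^2 + p + 2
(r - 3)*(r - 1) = r^2 - 4*r + 3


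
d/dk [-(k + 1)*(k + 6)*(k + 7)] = -3*k^2 - 28*k - 55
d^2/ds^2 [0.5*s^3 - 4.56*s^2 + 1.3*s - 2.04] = 3.0*s - 9.12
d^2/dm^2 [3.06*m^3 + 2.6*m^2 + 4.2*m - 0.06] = 18.36*m + 5.2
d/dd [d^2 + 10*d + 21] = 2*d + 10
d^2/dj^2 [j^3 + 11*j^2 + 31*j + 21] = 6*j + 22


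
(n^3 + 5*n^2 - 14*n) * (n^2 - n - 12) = n^5 + 4*n^4 - 31*n^3 - 46*n^2 + 168*n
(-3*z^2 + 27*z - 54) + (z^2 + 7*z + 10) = -2*z^2 + 34*z - 44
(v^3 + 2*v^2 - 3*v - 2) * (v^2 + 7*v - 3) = v^5 + 9*v^4 + 8*v^3 - 29*v^2 - 5*v + 6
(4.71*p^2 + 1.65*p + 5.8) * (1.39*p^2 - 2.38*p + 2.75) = 6.5469*p^4 - 8.9163*p^3 + 17.0875*p^2 - 9.2665*p + 15.95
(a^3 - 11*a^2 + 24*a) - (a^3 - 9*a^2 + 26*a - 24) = -2*a^2 - 2*a + 24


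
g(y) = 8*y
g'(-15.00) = 8.00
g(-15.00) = -120.00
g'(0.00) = 8.00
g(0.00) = 0.00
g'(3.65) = 8.00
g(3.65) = 29.20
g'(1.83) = 8.00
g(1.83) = 14.64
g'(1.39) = 8.00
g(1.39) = 11.12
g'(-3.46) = 8.00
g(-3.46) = -27.68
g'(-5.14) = 8.00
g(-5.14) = -41.12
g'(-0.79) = 8.00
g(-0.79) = -6.32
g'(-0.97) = 8.00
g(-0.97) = -7.76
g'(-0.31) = 8.00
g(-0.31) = -2.48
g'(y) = 8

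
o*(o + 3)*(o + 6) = o^3 + 9*o^2 + 18*o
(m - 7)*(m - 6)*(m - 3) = m^3 - 16*m^2 + 81*m - 126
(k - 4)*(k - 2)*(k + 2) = k^3 - 4*k^2 - 4*k + 16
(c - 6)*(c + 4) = c^2 - 2*c - 24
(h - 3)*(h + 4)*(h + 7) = h^3 + 8*h^2 - 5*h - 84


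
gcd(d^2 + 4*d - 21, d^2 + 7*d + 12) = 1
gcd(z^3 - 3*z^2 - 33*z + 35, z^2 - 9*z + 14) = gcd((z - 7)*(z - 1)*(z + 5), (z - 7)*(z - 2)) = z - 7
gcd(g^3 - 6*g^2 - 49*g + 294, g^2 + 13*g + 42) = g + 7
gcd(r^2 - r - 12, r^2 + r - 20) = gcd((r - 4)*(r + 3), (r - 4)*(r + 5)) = r - 4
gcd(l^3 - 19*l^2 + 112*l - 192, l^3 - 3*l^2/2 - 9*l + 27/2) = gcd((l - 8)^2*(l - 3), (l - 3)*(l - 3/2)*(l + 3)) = l - 3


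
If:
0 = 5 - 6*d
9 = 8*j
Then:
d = 5/6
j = 9/8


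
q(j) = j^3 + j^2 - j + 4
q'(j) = 3*j^2 + 2*j - 1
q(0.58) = 3.95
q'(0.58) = 1.17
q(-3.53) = -24.00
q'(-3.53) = 29.32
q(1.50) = 8.12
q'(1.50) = 8.75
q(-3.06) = -12.23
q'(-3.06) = 20.97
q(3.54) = 57.35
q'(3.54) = 43.67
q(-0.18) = 4.21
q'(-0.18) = -1.26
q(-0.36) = 4.44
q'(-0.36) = -1.33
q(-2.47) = -2.50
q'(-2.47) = 12.36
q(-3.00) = -11.00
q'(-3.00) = 20.00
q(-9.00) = -635.00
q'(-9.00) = 224.00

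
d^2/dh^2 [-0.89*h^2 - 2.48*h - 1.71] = -1.78000000000000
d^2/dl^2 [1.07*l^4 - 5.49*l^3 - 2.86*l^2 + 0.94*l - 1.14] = 12.84*l^2 - 32.94*l - 5.72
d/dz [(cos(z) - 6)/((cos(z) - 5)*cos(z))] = (sin(z) + 30*sin(z)/cos(z)^2 - 12*tan(z))/(cos(z) - 5)^2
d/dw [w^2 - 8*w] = 2*w - 8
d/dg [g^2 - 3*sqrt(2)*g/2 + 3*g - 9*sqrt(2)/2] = 2*g - 3*sqrt(2)/2 + 3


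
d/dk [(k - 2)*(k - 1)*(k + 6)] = 3*k^2 + 6*k - 16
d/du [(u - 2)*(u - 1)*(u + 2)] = 3*u^2 - 2*u - 4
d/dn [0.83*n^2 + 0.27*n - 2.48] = 1.66*n + 0.27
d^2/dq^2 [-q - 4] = 0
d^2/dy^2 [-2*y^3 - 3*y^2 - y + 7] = -12*y - 6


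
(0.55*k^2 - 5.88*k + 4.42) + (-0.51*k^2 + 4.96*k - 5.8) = 0.04*k^2 - 0.92*k - 1.38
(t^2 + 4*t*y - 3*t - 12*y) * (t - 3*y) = t^3 + t^2*y - 3*t^2 - 12*t*y^2 - 3*t*y + 36*y^2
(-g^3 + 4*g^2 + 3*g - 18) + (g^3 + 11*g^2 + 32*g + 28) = 15*g^2 + 35*g + 10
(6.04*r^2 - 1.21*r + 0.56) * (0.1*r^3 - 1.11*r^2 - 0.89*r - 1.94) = 0.604*r^5 - 6.8254*r^4 - 3.9765*r^3 - 11.2623*r^2 + 1.849*r - 1.0864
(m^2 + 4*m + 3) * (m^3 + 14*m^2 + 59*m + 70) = m^5 + 18*m^4 + 118*m^3 + 348*m^2 + 457*m + 210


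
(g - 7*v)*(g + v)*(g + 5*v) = g^3 - g^2*v - 37*g*v^2 - 35*v^3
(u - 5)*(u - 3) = u^2 - 8*u + 15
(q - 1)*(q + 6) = q^2 + 5*q - 6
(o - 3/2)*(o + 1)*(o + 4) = o^3 + 7*o^2/2 - 7*o/2 - 6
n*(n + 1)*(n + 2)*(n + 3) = n^4 + 6*n^3 + 11*n^2 + 6*n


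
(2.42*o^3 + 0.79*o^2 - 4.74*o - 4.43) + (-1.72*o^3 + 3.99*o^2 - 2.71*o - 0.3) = 0.7*o^3 + 4.78*o^2 - 7.45*o - 4.73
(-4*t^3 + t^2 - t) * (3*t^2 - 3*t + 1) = -12*t^5 + 15*t^4 - 10*t^3 + 4*t^2 - t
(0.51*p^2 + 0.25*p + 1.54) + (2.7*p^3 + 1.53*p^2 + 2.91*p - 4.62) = 2.7*p^3 + 2.04*p^2 + 3.16*p - 3.08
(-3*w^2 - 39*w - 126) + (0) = -3*w^2 - 39*w - 126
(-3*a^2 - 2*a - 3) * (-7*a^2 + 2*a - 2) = 21*a^4 + 8*a^3 + 23*a^2 - 2*a + 6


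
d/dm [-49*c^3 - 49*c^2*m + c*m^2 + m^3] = -49*c^2 + 2*c*m + 3*m^2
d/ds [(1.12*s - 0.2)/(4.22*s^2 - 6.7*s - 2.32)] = (-4.7264*s^2 + 1.688*s - 3.9384)/(17.8084*s^4 - 56.548*s^3 + 25.3092*s^2 + 31.088*s + 5.3824)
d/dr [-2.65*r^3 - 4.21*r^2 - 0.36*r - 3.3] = -7.95*r^2 - 8.42*r - 0.36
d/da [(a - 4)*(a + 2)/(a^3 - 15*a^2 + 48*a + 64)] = (-a^3 - 4*a^2 + 10*a - 32)/(a^5 - 22*a^4 + 145*a^3 - 152*a^2 - 832*a - 512)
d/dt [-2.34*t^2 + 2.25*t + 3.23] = 2.25 - 4.68*t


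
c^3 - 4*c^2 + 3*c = c*(c - 3)*(c - 1)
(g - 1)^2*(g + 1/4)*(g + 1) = g^4 - 3*g^3/4 - 5*g^2/4 + 3*g/4 + 1/4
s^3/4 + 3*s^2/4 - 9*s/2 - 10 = (s/4 + 1/2)*(s - 4)*(s + 5)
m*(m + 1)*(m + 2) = m^3 + 3*m^2 + 2*m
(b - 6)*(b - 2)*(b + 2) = b^3 - 6*b^2 - 4*b + 24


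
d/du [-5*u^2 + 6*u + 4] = 6 - 10*u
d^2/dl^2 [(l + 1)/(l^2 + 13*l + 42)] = 2*((l + 1)*(2*l + 13)^2 - (3*l + 14)*(l^2 + 13*l + 42))/(l^2 + 13*l + 42)^3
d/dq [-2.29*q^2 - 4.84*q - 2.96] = -4.58*q - 4.84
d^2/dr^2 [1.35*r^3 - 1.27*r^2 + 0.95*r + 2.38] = 8.1*r - 2.54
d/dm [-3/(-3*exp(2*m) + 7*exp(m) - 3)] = (21 - 18*exp(m))*exp(m)/(3*exp(2*m) - 7*exp(m) + 3)^2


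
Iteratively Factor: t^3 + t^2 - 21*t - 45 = (t - 5)*(t^2 + 6*t + 9) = (t - 5)*(t + 3)*(t + 3)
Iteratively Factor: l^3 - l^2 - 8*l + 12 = (l - 2)*(l^2 + l - 6) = (l - 2)^2*(l + 3)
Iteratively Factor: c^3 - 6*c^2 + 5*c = (c)*(c^2 - 6*c + 5) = c*(c - 1)*(c - 5)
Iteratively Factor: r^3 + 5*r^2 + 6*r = (r + 3)*(r^2 + 2*r) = (r + 2)*(r + 3)*(r)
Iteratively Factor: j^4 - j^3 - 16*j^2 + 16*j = (j)*(j^3 - j^2 - 16*j + 16) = j*(j + 4)*(j^2 - 5*j + 4) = j*(j - 4)*(j + 4)*(j - 1)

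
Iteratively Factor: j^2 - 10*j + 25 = (j - 5)*(j - 5)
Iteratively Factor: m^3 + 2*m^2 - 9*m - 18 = (m - 3)*(m^2 + 5*m + 6) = (m - 3)*(m + 3)*(m + 2)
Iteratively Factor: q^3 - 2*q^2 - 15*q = (q + 3)*(q^2 - 5*q) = (q - 5)*(q + 3)*(q)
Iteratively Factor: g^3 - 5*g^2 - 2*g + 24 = (g - 4)*(g^2 - g - 6) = (g - 4)*(g + 2)*(g - 3)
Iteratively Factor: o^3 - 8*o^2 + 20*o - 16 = (o - 2)*(o^2 - 6*o + 8) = (o - 2)^2*(o - 4)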